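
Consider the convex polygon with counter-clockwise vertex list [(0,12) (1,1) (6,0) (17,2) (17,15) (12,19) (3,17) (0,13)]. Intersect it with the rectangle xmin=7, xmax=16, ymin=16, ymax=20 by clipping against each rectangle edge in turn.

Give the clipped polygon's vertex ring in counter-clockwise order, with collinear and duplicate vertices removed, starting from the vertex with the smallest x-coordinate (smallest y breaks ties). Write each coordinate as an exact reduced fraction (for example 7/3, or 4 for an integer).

Clipped polygon: [(7,16) (63/4,16) (12,19) (7,161/9)]

1. After x ≥ 7: [(7,2/11) (17,2) (17,15) (12,19) (7,161/9)]
2. After x ≤ 16: [(7,2/11) (16,20/11) (16,79/5) (12,19) (7,161/9)]
3. After y ≥ 16: [(7,16) (63/4,16) (12,19) (7,161/9)]
4. After y ≤ 20: [(7,16) (63/4,16) (12,19) (7,161/9)]
5. Canonical ring: [(7,16) (63/4,16) (12,19) (7,161/9)]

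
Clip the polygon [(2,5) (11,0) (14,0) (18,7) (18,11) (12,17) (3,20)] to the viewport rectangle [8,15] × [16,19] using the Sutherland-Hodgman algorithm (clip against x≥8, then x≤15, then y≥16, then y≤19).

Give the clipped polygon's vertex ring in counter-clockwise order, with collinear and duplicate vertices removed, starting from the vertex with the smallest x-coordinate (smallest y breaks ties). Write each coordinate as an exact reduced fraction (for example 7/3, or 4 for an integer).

Clipped polygon: [(8,16) (13,16) (12,17) (8,55/3)]

1. After x ≥ 8: [(8,5/3) (11,0) (14,0) (18,7) (18,11) (12,17) (8,55/3)]
2. After x ≤ 15: [(8,5/3) (11,0) (14,0) (15,7/4) (15,14) (12,17) (8,55/3)]
3. After y ≥ 16: [(8,16) (13,16) (12,17) (8,55/3)]
4. After y ≤ 19: [(8,16) (13,16) (12,17) (8,55/3)]
5. Canonical ring: [(8,16) (13,16) (12,17) (8,55/3)]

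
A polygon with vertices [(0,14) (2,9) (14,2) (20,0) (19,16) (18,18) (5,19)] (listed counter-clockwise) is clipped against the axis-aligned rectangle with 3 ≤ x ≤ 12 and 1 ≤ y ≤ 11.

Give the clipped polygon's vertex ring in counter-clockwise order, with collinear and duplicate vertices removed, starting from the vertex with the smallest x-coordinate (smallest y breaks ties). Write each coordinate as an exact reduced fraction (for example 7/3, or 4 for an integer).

1. After x ≥ 3: [(3,17) (3,101/12) (14,2) (20,0) (19,16) (18,18) (5,19)]
2. After x ≤ 12: [(3,17) (3,101/12) (12,19/6) (12,240/13) (5,19)]
3. After y ≥ 1: [(3,17) (3,101/12) (12,19/6) (12,240/13) (5,19)]
4. After y ≤ 11: [(3,11) (3,101/12) (12,19/6) (12,11)]
5. Canonical ring: [(3,101/12) (12,19/6) (12,11) (3,11)]

Clipped polygon: [(3,101/12) (12,19/6) (12,11) (3,11)]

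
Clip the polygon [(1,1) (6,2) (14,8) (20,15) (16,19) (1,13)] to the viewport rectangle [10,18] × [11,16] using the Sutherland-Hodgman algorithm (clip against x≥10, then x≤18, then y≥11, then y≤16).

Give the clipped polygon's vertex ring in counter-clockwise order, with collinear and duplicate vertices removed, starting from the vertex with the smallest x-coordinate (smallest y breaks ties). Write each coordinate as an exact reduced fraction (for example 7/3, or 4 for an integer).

1. After x ≥ 10: [(10,5) (14,8) (20,15) (16,19) (10,83/5)]
2. After x ≤ 18: [(10,5) (14,8) (18,38/3) (18,17) (16,19) (10,83/5)]
3. After y ≥ 11: [(10,11) (116/7,11) (18,38/3) (18,17) (16,19) (10,83/5)]
4. After y ≤ 16: [(10,16) (10,11) (116/7,11) (18,38/3) (18,16)]
5. Canonical ring: [(10,11) (116/7,11) (18,38/3) (18,16) (10,16)]

Clipped polygon: [(10,11) (116/7,11) (18,38/3) (18,16) (10,16)]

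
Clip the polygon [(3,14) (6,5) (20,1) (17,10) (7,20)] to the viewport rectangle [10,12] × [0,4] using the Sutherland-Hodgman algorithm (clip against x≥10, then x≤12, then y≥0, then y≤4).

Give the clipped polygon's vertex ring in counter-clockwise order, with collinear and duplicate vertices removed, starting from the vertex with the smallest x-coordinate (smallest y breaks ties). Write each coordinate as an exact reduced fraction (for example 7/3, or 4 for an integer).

Clipped polygon: [(10,27/7) (12,23/7) (12,4) (10,4)]

1. After x ≥ 10: [(10,27/7) (20,1) (17,10) (10,17)]
2. After x ≤ 12: [(10,27/7) (12,23/7) (12,15) (10,17)]
3. After y ≥ 0: [(10,27/7) (12,23/7) (12,15) (10,17)]
4. After y ≤ 4: [(10,4) (10,27/7) (12,23/7) (12,4)]
5. Canonical ring: [(10,27/7) (12,23/7) (12,4) (10,4)]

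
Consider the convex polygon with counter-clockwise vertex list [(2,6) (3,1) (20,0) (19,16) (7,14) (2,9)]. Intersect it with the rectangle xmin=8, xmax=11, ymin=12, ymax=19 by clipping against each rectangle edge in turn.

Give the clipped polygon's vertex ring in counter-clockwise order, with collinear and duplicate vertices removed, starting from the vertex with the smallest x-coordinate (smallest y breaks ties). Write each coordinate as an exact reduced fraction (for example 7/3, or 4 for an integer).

Clipped polygon: [(8,12) (11,12) (11,44/3) (8,85/6)]

1. After x ≥ 8: [(8,12/17) (20,0) (19,16) (8,85/6)]
2. After x ≤ 11: [(8,12/17) (11,9/17) (11,44/3) (8,85/6)]
3. After y ≥ 12: [(8,12) (11,12) (11,44/3) (8,85/6)]
4. After y ≤ 19: [(8,12) (11,12) (11,44/3) (8,85/6)]
5. Canonical ring: [(8,12) (11,12) (11,44/3) (8,85/6)]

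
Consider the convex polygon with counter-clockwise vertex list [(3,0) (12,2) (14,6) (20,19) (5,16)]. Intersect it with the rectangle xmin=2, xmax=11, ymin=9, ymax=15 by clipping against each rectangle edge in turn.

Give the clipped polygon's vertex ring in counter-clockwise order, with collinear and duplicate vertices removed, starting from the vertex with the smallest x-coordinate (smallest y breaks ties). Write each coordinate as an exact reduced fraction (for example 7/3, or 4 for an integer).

1. After x ≥ 2: [(3,0) (12,2) (14,6) (20,19) (5,16)]
2. After x ≤ 11: [(3,0) (11,16/9) (11,86/5) (5,16)]
3. After y ≥ 9: [(33/8,9) (11,9) (11,86/5) (5,16)]
4. After y ≤ 15: [(39/8,15) (33/8,9) (11,9) (11,15)]
5. Canonical ring: [(33/8,9) (11,9) (11,15) (39/8,15)]

Clipped polygon: [(33/8,9) (11,9) (11,15) (39/8,15)]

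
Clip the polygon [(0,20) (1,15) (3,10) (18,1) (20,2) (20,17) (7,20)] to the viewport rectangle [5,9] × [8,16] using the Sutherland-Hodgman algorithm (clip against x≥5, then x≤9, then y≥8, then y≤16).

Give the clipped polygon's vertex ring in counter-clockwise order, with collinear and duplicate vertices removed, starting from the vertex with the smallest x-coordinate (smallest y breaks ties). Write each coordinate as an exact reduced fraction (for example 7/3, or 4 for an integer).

1. After x ≥ 5: [(5,20) (5,44/5) (18,1) (20,2) (20,17) (7,20)]
2. After x ≤ 9: [(5,20) (5,44/5) (9,32/5) (9,254/13) (7,20)]
3. After y ≥ 8: [(5,20) (5,44/5) (19/3,8) (9,8) (9,254/13) (7,20)]
4. After y ≤ 16: [(5,16) (5,44/5) (19/3,8) (9,8) (9,16)]
5. Canonical ring: [(5,44/5) (19/3,8) (9,8) (9,16) (5,16)]

Clipped polygon: [(5,44/5) (19/3,8) (9,8) (9,16) (5,16)]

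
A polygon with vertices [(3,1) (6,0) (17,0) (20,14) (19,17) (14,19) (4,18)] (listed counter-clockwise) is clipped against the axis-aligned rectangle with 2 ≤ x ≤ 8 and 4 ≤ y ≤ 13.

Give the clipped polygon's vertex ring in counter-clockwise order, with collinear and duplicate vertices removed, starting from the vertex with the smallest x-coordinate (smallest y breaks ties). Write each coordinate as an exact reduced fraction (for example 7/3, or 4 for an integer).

1. After x ≥ 2: [(3,1) (6,0) (17,0) (20,14) (19,17) (14,19) (4,18)]
2. After x ≤ 8: [(3,1) (6,0) (8,0) (8,92/5) (4,18)]
3. After y ≥ 4: [(54/17,4) (8,4) (8,92/5) (4,18)]
4. After y ≤ 13: [(63/17,13) (54/17,4) (8,4) (8,13)]
5. Canonical ring: [(54/17,4) (8,4) (8,13) (63/17,13)]

Clipped polygon: [(54/17,4) (8,4) (8,13) (63/17,13)]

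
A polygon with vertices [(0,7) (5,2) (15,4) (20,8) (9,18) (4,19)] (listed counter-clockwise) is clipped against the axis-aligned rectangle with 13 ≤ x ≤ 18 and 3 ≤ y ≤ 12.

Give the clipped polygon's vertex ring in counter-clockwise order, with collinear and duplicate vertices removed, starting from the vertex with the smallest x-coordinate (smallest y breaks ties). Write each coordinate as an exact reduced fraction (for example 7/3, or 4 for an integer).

1. After x ≥ 13: [(13,18/5) (15,4) (20,8) (13,158/11)]
2. After x ≤ 18: [(13,18/5) (15,4) (18,32/5) (18,108/11) (13,158/11)]
3. After y ≥ 3: [(13,18/5) (15,4) (18,32/5) (18,108/11) (13,158/11)]
4. After y ≤ 12: [(13,12) (13,18/5) (15,4) (18,32/5) (18,108/11) (78/5,12)]
5. Canonical ring: [(13,18/5) (15,4) (18,32/5) (18,108/11) (78/5,12) (13,12)]

Clipped polygon: [(13,18/5) (15,4) (18,32/5) (18,108/11) (78/5,12) (13,12)]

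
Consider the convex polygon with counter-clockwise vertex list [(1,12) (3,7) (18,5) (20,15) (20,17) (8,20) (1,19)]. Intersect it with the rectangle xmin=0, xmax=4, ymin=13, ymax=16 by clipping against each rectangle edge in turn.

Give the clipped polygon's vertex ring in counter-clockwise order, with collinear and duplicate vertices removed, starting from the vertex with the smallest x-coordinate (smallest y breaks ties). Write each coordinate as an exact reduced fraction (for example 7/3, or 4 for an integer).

1. After x ≥ 0: [(1,12) (3,7) (18,5) (20,15) (20,17) (8,20) (1,19)]
2. After x ≤ 4: [(1,12) (3,7) (4,103/15) (4,136/7) (1,19)]
3. After y ≥ 13: [(1,13) (4,13) (4,136/7) (1,19)]
4. After y ≤ 16: [(1,16) (1,13) (4,13) (4,16)]
5. Canonical ring: [(1,13) (4,13) (4,16) (1,16)]

Clipped polygon: [(1,13) (4,13) (4,16) (1,16)]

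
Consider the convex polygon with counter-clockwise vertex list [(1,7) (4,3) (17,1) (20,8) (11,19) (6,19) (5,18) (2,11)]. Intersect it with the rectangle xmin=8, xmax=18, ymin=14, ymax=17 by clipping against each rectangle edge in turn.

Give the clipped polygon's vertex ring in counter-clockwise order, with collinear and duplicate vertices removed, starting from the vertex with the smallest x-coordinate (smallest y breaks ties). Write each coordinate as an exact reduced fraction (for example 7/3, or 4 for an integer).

Clipped polygon: [(8,14) (166/11,14) (139/11,17) (8,17)]

1. After x ≥ 8: [(8,31/13) (17,1) (20,8) (11,19) (8,19)]
2. After x ≤ 18: [(8,31/13) (17,1) (18,10/3) (18,94/9) (11,19) (8,19)]
3. After y ≥ 14: [(8,14) (166/11,14) (11,19) (8,19)]
4. After y ≤ 17: [(8,17) (8,14) (166/11,14) (139/11,17)]
5. Canonical ring: [(8,14) (166/11,14) (139/11,17) (8,17)]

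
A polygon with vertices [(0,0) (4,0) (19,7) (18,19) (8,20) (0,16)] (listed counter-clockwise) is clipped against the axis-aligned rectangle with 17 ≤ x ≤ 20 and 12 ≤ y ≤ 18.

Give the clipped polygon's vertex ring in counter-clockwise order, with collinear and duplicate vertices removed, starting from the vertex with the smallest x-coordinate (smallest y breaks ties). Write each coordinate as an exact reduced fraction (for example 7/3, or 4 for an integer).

1. After x ≥ 17: [(17,91/15) (19,7) (18,19) (17,191/10)]
2. After x ≤ 20: [(17,91/15) (19,7) (18,19) (17,191/10)]
3. After y ≥ 12: [(17,12) (223/12,12) (18,19) (17,191/10)]
4. After y ≤ 18: [(17,18) (17,12) (223/12,12) (217/12,18)]
5. Canonical ring: [(17,12) (223/12,12) (217/12,18) (17,18)]

Clipped polygon: [(17,12) (223/12,12) (217/12,18) (17,18)]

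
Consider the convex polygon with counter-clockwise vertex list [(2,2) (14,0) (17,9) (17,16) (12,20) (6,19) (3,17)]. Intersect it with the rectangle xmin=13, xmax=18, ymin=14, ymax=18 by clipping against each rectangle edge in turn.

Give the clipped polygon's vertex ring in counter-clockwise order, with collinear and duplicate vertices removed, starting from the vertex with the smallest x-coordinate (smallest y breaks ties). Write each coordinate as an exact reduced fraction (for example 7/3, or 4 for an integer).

1. After x ≥ 13: [(13,1/6) (14,0) (17,9) (17,16) (13,96/5)]
2. After x ≤ 18: [(13,1/6) (14,0) (17,9) (17,16) (13,96/5)]
3. After y ≥ 14: [(13,14) (17,14) (17,16) (13,96/5)]
4. After y ≤ 18: [(13,18) (13,14) (17,14) (17,16) (29/2,18)]
5. Canonical ring: [(13,14) (17,14) (17,16) (29/2,18) (13,18)]

Clipped polygon: [(13,14) (17,14) (17,16) (29/2,18) (13,18)]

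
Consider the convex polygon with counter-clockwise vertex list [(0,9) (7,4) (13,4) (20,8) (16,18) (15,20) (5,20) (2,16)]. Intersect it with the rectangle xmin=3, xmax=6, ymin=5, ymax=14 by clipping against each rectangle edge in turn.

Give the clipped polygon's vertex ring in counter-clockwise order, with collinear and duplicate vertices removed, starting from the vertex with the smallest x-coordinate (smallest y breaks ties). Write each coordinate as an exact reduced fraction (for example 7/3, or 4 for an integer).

1. After x ≥ 3: [(3,48/7) (7,4) (13,4) (20,8) (16,18) (15,20) (5,20) (3,52/3)]
2. After x ≤ 6: [(3,48/7) (6,33/7) (6,20) (5,20) (3,52/3)]
3. After y ≥ 5: [(3,48/7) (28/5,5) (6,5) (6,20) (5,20) (3,52/3)]
4. After y ≤ 14: [(3,14) (3,48/7) (28/5,5) (6,5) (6,14)]
5. Canonical ring: [(3,48/7) (28/5,5) (6,5) (6,14) (3,14)]

Clipped polygon: [(3,48/7) (28/5,5) (6,5) (6,14) (3,14)]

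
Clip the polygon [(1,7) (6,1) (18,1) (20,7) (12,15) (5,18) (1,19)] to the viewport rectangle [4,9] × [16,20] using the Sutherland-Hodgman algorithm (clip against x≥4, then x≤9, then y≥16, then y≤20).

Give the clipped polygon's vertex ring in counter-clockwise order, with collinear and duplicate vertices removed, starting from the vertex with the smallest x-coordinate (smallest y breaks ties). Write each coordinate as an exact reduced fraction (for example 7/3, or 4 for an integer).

Clipped polygon: [(4,16) (9,16) (9,114/7) (5,18) (4,73/4)]

1. After x ≥ 4: [(4,17/5) (6,1) (18,1) (20,7) (12,15) (5,18) (4,73/4)]
2. After x ≤ 9: [(4,17/5) (6,1) (9,1) (9,114/7) (5,18) (4,73/4)]
3. After y ≥ 16: [(4,16) (9,16) (9,114/7) (5,18) (4,73/4)]
4. After y ≤ 20: [(4,16) (9,16) (9,114/7) (5,18) (4,73/4)]
5. Canonical ring: [(4,16) (9,16) (9,114/7) (5,18) (4,73/4)]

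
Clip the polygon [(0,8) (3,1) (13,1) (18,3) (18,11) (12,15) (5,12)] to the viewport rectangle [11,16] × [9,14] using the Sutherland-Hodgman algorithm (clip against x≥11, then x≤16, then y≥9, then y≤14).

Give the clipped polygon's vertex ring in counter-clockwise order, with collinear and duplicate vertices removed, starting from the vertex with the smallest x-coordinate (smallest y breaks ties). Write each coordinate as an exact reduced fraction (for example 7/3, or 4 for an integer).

1. After x ≥ 11: [(11,1) (13,1) (18,3) (18,11) (12,15) (11,102/7)]
2. After x ≤ 16: [(11,1) (13,1) (16,11/5) (16,37/3) (12,15) (11,102/7)]
3. After y ≥ 9: [(11,9) (16,9) (16,37/3) (12,15) (11,102/7)]
4. After y ≤ 14: [(11,14) (11,9) (16,9) (16,37/3) (27/2,14)]
5. Canonical ring: [(11,9) (16,9) (16,37/3) (27/2,14) (11,14)]

Clipped polygon: [(11,9) (16,9) (16,37/3) (27/2,14) (11,14)]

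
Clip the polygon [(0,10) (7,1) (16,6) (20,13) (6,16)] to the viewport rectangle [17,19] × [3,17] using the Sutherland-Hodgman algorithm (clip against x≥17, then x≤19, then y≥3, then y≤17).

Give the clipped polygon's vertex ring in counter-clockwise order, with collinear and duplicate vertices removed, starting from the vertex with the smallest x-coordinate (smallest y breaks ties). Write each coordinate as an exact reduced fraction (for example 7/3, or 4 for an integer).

1. After x ≥ 17: [(17,31/4) (20,13) (17,191/14)]
2. After x ≤ 19: [(17,31/4) (19,45/4) (19,185/14) (17,191/14)]
3. After y ≥ 3: [(17,31/4) (19,45/4) (19,185/14) (17,191/14)]
4. After y ≤ 17: [(17,31/4) (19,45/4) (19,185/14) (17,191/14)]
5. Canonical ring: [(17,31/4) (19,45/4) (19,185/14) (17,191/14)]

Clipped polygon: [(17,31/4) (19,45/4) (19,185/14) (17,191/14)]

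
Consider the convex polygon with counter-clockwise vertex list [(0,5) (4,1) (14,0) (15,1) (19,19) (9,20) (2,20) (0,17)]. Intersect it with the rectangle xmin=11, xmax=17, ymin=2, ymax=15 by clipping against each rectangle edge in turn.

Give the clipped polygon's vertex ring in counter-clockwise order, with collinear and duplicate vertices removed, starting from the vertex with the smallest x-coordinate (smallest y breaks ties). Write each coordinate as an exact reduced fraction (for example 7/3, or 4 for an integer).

Clipped polygon: [(11,2) (137/9,2) (17,10) (17,15) (11,15)]

1. After x ≥ 11: [(11,3/10) (14,0) (15,1) (19,19) (11,99/5)]
2. After x ≤ 17: [(11,3/10) (14,0) (15,1) (17,10) (17,96/5) (11,99/5)]
3. After y ≥ 2: [(11,2) (137/9,2) (17,10) (17,96/5) (11,99/5)]
4. After y ≤ 15: [(11,15) (11,2) (137/9,2) (17,10) (17,15)]
5. Canonical ring: [(11,2) (137/9,2) (17,10) (17,15) (11,15)]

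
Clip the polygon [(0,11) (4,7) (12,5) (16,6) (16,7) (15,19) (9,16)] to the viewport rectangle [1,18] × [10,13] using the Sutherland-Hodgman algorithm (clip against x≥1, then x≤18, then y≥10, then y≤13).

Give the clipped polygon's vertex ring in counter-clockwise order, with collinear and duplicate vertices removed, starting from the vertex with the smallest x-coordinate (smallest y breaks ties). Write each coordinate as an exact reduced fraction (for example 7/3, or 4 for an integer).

1. After x ≥ 1: [(1,104/9) (1,10) (4,7) (12,5) (16,6) (16,7) (15,19) (9,16)]
2. After x ≤ 18: [(1,104/9) (1,10) (4,7) (12,5) (16,6) (16,7) (15,19) (9,16)]
3. After y ≥ 10: [(1,104/9) (1,10) (1,10) (63/4,10) (15,19) (9,16)]
4. After y ≤ 13: [(18/5,13) (1,104/9) (1,10) (1,10) (63/4,10) (31/2,13)]
5. Canonical ring: [(1,10) (63/4,10) (31/2,13) (18/5,13) (1,104/9)]

Clipped polygon: [(1,10) (63/4,10) (31/2,13) (18/5,13) (1,104/9)]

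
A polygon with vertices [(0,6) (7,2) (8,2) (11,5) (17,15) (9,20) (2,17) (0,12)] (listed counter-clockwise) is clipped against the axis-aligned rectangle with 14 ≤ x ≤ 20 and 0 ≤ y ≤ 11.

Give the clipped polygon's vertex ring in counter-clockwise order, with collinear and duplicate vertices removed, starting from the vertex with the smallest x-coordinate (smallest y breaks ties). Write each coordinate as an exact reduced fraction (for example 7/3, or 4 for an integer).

Clipped polygon: [(14,10) (73/5,11) (14,11)]

1. After x ≥ 14: [(14,10) (17,15) (14,135/8)]
2. After x ≤ 20: [(14,10) (17,15) (14,135/8)]
3. After y ≥ 0: [(14,10) (17,15) (14,135/8)]
4. After y ≤ 11: [(14,11) (14,10) (73/5,11)]
5. Canonical ring: [(14,10) (73/5,11) (14,11)]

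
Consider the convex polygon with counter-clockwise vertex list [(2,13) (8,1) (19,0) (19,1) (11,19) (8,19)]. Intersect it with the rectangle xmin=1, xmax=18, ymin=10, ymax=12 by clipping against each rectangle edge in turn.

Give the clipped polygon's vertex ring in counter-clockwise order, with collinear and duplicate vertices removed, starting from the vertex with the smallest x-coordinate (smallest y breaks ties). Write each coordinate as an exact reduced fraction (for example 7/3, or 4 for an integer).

1. After x ≥ 1: [(2,13) (8,1) (19,0) (19,1) (11,19) (8,19)]
2. After x ≤ 18: [(2,13) (8,1) (18,1/11) (18,13/4) (11,19) (8,19)]
3. After y ≥ 10: [(2,13) (7/2,10) (15,10) (11,19) (8,19)]
4. After y ≤ 12: [(5/2,12) (7/2,10) (15,10) (127/9,12)]
5. Canonical ring: [(5/2,12) (7/2,10) (15,10) (127/9,12)]

Clipped polygon: [(5/2,12) (7/2,10) (15,10) (127/9,12)]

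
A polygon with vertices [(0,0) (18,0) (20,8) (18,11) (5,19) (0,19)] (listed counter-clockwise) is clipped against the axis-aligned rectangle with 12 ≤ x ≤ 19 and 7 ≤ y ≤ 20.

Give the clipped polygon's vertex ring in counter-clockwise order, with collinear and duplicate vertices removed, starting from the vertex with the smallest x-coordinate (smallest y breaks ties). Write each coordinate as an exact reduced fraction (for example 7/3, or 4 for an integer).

Clipped polygon: [(12,7) (19,7) (19,19/2) (18,11) (12,191/13)]

1. After x ≥ 12: [(12,0) (18,0) (20,8) (18,11) (12,191/13)]
2. After x ≤ 19: [(12,0) (18,0) (19,4) (19,19/2) (18,11) (12,191/13)]
3. After y ≥ 7: [(12,7) (19,7) (19,19/2) (18,11) (12,191/13)]
4. After y ≤ 20: [(12,7) (19,7) (19,19/2) (18,11) (12,191/13)]
5. Canonical ring: [(12,7) (19,7) (19,19/2) (18,11) (12,191/13)]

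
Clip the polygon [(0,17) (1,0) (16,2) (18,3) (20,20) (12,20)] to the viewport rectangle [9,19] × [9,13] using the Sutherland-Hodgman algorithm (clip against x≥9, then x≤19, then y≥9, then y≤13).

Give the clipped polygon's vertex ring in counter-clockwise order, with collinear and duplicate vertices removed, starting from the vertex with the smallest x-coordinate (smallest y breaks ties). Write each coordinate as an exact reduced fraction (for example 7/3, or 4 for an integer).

1. After x ≥ 9: [(9,77/4) (9,16/15) (16,2) (18,3) (20,20) (12,20)]
2. After x ≤ 19: [(9,77/4) (9,16/15) (16,2) (18,3) (19,23/2) (19,20) (12,20)]
3. After y ≥ 9: [(9,77/4) (9,9) (318/17,9) (19,23/2) (19,20) (12,20)]
4. After y ≤ 13: [(9,13) (9,9) (318/17,9) (19,23/2) (19,13)]
5. Canonical ring: [(9,9) (318/17,9) (19,23/2) (19,13) (9,13)]

Clipped polygon: [(9,9) (318/17,9) (19,23/2) (19,13) (9,13)]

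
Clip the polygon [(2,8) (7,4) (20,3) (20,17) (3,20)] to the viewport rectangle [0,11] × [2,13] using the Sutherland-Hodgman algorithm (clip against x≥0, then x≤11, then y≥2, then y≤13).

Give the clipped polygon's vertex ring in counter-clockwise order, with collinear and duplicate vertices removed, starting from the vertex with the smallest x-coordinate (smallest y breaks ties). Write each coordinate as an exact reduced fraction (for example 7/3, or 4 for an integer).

1. After x ≥ 0: [(2,8) (7,4) (20,3) (20,17) (3,20)]
2. After x ≤ 11: [(2,8) (7,4) (11,48/13) (11,316/17) (3,20)]
3. After y ≥ 2: [(2,8) (7,4) (11,48/13) (11,316/17) (3,20)]
4. After y ≤ 13: [(29/12,13) (2,8) (7,4) (11,48/13) (11,13)]
5. Canonical ring: [(2,8) (7,4) (11,48/13) (11,13) (29/12,13)]

Clipped polygon: [(2,8) (7,4) (11,48/13) (11,13) (29/12,13)]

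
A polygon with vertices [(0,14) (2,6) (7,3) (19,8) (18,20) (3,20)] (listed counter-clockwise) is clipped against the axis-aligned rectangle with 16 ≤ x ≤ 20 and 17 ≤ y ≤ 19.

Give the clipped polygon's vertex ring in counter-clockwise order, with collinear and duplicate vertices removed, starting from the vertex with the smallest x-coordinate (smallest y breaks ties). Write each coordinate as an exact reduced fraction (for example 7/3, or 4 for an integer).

Clipped polygon: [(16,17) (73/4,17) (217/12,19) (16,19)]

1. After x ≥ 16: [(16,27/4) (19,8) (18,20) (16,20)]
2. After x ≤ 20: [(16,27/4) (19,8) (18,20) (16,20)]
3. After y ≥ 17: [(16,17) (73/4,17) (18,20) (16,20)]
4. After y ≤ 19: [(16,19) (16,17) (73/4,17) (217/12,19)]
5. Canonical ring: [(16,17) (73/4,17) (217/12,19) (16,19)]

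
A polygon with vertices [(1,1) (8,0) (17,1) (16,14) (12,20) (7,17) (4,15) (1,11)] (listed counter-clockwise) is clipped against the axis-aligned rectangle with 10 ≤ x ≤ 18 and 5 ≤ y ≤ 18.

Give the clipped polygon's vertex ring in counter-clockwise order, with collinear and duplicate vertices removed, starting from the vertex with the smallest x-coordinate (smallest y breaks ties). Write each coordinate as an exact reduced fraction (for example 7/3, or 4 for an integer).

Clipped polygon: [(10,5) (217/13,5) (16,14) (40/3,18) (10,18)]

1. After x ≥ 10: [(10,2/9) (17,1) (16,14) (12,20) (10,94/5)]
2. After x ≤ 18: [(10,2/9) (17,1) (16,14) (12,20) (10,94/5)]
3. After y ≥ 5: [(10,5) (217/13,5) (16,14) (12,20) (10,94/5)]
4. After y ≤ 18: [(10,18) (10,5) (217/13,5) (16,14) (40/3,18)]
5. Canonical ring: [(10,5) (217/13,5) (16,14) (40/3,18) (10,18)]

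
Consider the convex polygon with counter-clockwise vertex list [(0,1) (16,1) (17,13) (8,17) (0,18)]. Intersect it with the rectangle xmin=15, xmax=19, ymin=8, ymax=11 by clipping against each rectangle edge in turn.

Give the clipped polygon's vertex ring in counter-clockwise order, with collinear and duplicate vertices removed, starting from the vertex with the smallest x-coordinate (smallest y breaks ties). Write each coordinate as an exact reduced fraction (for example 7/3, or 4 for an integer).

Clipped polygon: [(15,8) (199/12,8) (101/6,11) (15,11)]

1. After x ≥ 15: [(15,1) (16,1) (17,13) (15,125/9)]
2. After x ≤ 19: [(15,1) (16,1) (17,13) (15,125/9)]
3. After y ≥ 8: [(15,8) (199/12,8) (17,13) (15,125/9)]
4. After y ≤ 11: [(15,11) (15,8) (199/12,8) (101/6,11)]
5. Canonical ring: [(15,8) (199/12,8) (101/6,11) (15,11)]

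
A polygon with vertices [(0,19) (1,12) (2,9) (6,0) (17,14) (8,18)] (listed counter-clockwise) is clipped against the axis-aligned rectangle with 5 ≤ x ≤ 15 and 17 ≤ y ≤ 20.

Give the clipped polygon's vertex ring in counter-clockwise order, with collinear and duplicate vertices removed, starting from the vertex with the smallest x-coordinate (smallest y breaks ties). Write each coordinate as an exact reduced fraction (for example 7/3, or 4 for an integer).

Clipped polygon: [(5,17) (41/4,17) (8,18) (5,147/8)]

1. After x ≥ 5: [(5,147/8) (5,9/4) (6,0) (17,14) (8,18)]
2. After x ≤ 15: [(5,147/8) (5,9/4) (6,0) (15,126/11) (15,134/9) (8,18)]
3. After y ≥ 17: [(5,147/8) (5,17) (41/4,17) (8,18)]
4. After y ≤ 20: [(5,147/8) (5,17) (41/4,17) (8,18)]
5. Canonical ring: [(5,17) (41/4,17) (8,18) (5,147/8)]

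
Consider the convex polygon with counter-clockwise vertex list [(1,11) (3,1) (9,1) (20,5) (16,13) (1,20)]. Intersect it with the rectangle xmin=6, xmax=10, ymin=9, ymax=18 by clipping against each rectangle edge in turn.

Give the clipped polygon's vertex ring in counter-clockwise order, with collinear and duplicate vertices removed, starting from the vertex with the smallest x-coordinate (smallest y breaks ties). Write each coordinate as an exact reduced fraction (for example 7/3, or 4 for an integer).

Clipped polygon: [(6,9) (10,9) (10,79/5) (6,53/3)]

1. After x ≥ 6: [(6,1) (9,1) (20,5) (16,13) (6,53/3)]
2. After x ≤ 10: [(6,1) (9,1) (10,15/11) (10,79/5) (6,53/3)]
3. After y ≥ 9: [(6,9) (10,9) (10,79/5) (6,53/3)]
4. After y ≤ 18: [(6,9) (10,9) (10,79/5) (6,53/3)]
5. Canonical ring: [(6,9) (10,9) (10,79/5) (6,53/3)]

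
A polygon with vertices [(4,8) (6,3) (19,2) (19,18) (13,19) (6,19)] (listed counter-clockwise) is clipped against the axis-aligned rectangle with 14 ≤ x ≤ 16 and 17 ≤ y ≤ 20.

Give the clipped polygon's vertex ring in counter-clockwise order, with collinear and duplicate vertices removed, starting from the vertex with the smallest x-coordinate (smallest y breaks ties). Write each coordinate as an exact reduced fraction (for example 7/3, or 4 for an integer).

1. After x ≥ 14: [(14,31/13) (19,2) (19,18) (14,113/6)]
2. After x ≤ 16: [(14,31/13) (16,29/13) (16,37/2) (14,113/6)]
3. After y ≥ 17: [(14,17) (16,17) (16,37/2) (14,113/6)]
4. After y ≤ 20: [(14,17) (16,17) (16,37/2) (14,113/6)]
5. Canonical ring: [(14,17) (16,17) (16,37/2) (14,113/6)]

Clipped polygon: [(14,17) (16,17) (16,37/2) (14,113/6)]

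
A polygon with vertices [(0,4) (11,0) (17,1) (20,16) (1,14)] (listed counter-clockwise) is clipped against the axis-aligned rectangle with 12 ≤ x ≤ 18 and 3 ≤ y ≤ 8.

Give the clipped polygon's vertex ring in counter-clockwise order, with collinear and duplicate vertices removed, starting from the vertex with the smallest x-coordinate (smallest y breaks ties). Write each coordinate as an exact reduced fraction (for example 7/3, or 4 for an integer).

1. After x ≥ 12: [(12,1/6) (17,1) (20,16) (12,288/19)]
2. After x ≤ 18: [(12,1/6) (17,1) (18,6) (18,300/19) (12,288/19)]
3. After y ≥ 3: [(12,3) (87/5,3) (18,6) (18,300/19) (12,288/19)]
4. After y ≤ 8: [(12,8) (12,3) (87/5,3) (18,6) (18,8)]
5. Canonical ring: [(12,3) (87/5,3) (18,6) (18,8) (12,8)]

Clipped polygon: [(12,3) (87/5,3) (18,6) (18,8) (12,8)]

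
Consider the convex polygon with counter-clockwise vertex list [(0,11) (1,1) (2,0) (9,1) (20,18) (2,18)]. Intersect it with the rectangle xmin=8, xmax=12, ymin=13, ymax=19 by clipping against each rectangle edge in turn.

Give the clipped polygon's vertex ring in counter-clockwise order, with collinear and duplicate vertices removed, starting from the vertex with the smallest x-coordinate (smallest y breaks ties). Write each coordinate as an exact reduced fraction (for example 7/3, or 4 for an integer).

1. After x ≥ 8: [(8,6/7) (9,1) (20,18) (8,18)]
2. After x ≤ 12: [(8,6/7) (9,1) (12,62/11) (12,18) (8,18)]
3. After y ≥ 13: [(8,13) (12,13) (12,18) (8,18)]
4. After y ≤ 19: [(8,13) (12,13) (12,18) (8,18)]
5. Canonical ring: [(8,13) (12,13) (12,18) (8,18)]

Clipped polygon: [(8,13) (12,13) (12,18) (8,18)]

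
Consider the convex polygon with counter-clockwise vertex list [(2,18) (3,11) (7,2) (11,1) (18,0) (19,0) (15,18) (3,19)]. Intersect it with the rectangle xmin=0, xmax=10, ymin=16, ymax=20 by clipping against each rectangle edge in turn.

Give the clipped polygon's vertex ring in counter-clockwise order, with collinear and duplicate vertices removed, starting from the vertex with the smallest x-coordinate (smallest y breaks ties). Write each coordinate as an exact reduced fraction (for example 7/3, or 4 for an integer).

1. After x ≥ 0: [(2,18) (3,11) (7,2) (11,1) (18,0) (19,0) (15,18) (3,19)]
2. After x ≤ 10: [(2,18) (3,11) (7,2) (10,5/4) (10,221/12) (3,19)]
3. After y ≥ 16: [(2,18) (16/7,16) (10,16) (10,221/12) (3,19)]
4. After y ≤ 20: [(2,18) (16/7,16) (10,16) (10,221/12) (3,19)]
5. Canonical ring: [(2,18) (16/7,16) (10,16) (10,221/12) (3,19)]

Clipped polygon: [(2,18) (16/7,16) (10,16) (10,221/12) (3,19)]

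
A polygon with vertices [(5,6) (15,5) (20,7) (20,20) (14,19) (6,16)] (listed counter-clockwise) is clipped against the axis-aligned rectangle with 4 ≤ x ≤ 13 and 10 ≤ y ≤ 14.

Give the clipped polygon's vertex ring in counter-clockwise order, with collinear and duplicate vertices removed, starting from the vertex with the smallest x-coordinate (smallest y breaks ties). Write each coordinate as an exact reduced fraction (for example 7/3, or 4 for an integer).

Clipped polygon: [(27/5,10) (13,10) (13,14) (29/5,14)]

1. After x ≥ 4: [(5,6) (15,5) (20,7) (20,20) (14,19) (6,16)]
2. After x ≤ 13: [(5,6) (13,26/5) (13,149/8) (6,16)]
3. After y ≥ 10: [(27/5,10) (13,10) (13,149/8) (6,16)]
4. After y ≤ 14: [(29/5,14) (27/5,10) (13,10) (13,14)]
5. Canonical ring: [(27/5,10) (13,10) (13,14) (29/5,14)]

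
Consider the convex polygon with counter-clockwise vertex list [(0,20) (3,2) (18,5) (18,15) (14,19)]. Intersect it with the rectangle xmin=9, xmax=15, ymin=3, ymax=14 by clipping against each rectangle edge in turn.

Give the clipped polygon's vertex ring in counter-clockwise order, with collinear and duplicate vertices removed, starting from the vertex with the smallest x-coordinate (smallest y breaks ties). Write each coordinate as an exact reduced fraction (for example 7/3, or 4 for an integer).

1. After x ≥ 9: [(9,271/14) (9,16/5) (18,5) (18,15) (14,19)]
2. After x ≤ 15: [(9,271/14) (9,16/5) (15,22/5) (15,18) (14,19)]
3. After y ≥ 3: [(9,271/14) (9,16/5) (15,22/5) (15,18) (14,19)]
4. After y ≤ 14: [(9,14) (9,16/5) (15,22/5) (15,14)]
5. Canonical ring: [(9,16/5) (15,22/5) (15,14) (9,14)]

Clipped polygon: [(9,16/5) (15,22/5) (15,14) (9,14)]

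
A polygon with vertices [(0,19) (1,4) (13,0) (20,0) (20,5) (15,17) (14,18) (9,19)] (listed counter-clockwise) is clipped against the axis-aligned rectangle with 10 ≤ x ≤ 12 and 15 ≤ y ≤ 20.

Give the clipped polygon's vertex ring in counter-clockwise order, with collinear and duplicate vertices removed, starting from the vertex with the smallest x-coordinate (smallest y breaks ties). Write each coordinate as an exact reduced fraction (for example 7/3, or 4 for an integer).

1. After x ≥ 10: [(10,1) (13,0) (20,0) (20,5) (15,17) (14,18) (10,94/5)]
2. After x ≤ 12: [(10,1) (12,1/3) (12,92/5) (10,94/5)]
3. After y ≥ 15: [(10,15) (12,15) (12,92/5) (10,94/5)]
4. After y ≤ 20: [(10,15) (12,15) (12,92/5) (10,94/5)]
5. Canonical ring: [(10,15) (12,15) (12,92/5) (10,94/5)]

Clipped polygon: [(10,15) (12,15) (12,92/5) (10,94/5)]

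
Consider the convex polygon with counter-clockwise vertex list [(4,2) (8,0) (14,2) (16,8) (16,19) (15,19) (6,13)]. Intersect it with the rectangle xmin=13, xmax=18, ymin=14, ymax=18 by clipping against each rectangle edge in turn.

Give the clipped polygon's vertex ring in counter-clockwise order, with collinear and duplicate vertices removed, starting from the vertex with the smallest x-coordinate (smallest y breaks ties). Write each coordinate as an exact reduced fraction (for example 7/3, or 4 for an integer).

1. After x ≥ 13: [(13,5/3) (14,2) (16,8) (16,19) (15,19) (13,53/3)]
2. After x ≤ 18: [(13,5/3) (14,2) (16,8) (16,19) (15,19) (13,53/3)]
3. After y ≥ 14: [(13,14) (16,14) (16,19) (15,19) (13,53/3)]
4. After y ≤ 18: [(13,14) (16,14) (16,18) (27/2,18) (13,53/3)]
5. Canonical ring: [(13,14) (16,14) (16,18) (27/2,18) (13,53/3)]

Clipped polygon: [(13,14) (16,14) (16,18) (27/2,18) (13,53/3)]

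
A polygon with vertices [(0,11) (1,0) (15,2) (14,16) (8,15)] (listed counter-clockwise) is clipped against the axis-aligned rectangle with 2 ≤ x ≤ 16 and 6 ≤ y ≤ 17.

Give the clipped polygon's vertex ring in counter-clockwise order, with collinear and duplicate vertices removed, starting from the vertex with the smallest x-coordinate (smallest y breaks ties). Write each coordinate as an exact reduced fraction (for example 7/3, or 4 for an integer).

1. After x ≥ 2: [(2,12) (2,1/7) (15,2) (14,16) (8,15)]
2. After x ≤ 16: [(2,12) (2,1/7) (15,2) (14,16) (8,15)]
3. After y ≥ 6: [(2,12) (2,6) (103/7,6) (14,16) (8,15)]
4. After y ≤ 17: [(2,12) (2,6) (103/7,6) (14,16) (8,15)]
5. Canonical ring: [(2,6) (103/7,6) (14,16) (8,15) (2,12)]

Clipped polygon: [(2,6) (103/7,6) (14,16) (8,15) (2,12)]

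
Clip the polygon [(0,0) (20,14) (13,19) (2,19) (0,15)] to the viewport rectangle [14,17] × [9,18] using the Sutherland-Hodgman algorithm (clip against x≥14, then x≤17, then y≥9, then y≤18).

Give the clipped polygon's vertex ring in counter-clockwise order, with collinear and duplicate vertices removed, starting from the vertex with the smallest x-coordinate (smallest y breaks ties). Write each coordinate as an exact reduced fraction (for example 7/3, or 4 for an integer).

Clipped polygon: [(14,49/5) (17,119/10) (17,113/7) (72/5,18) (14,18)]

1. After x ≥ 14: [(14,49/5) (20,14) (14,128/7)]
2. After x ≤ 17: [(14,49/5) (17,119/10) (17,113/7) (14,128/7)]
3. After y ≥ 9: [(14,49/5) (17,119/10) (17,113/7) (14,128/7)]
4. After y ≤ 18: [(14,18) (14,49/5) (17,119/10) (17,113/7) (72/5,18)]
5. Canonical ring: [(14,49/5) (17,119/10) (17,113/7) (72/5,18) (14,18)]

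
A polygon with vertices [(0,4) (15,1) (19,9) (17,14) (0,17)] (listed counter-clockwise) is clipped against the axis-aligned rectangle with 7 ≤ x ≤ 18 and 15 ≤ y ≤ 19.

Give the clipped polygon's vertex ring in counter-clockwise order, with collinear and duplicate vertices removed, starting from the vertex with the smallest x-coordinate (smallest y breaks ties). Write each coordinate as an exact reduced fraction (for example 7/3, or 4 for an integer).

Clipped polygon: [(7,15) (34/3,15) (7,268/17)]

1. After x ≥ 7: [(7,13/5) (15,1) (19,9) (17,14) (7,268/17)]
2. After x ≤ 18: [(7,13/5) (15,1) (18,7) (18,23/2) (17,14) (7,268/17)]
3. After y ≥ 15: [(7,15) (34/3,15) (7,268/17)]
4. After y ≤ 19: [(7,15) (34/3,15) (7,268/17)]
5. Canonical ring: [(7,15) (34/3,15) (7,268/17)]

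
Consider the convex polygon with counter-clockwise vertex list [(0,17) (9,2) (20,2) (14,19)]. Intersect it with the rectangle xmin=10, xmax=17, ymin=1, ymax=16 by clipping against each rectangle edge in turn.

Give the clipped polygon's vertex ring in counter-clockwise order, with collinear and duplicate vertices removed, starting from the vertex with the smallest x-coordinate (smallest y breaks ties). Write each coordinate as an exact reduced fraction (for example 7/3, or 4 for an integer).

Clipped polygon: [(10,2) (17,2) (17,21/2) (256/17,16) (10,16)]

1. After x ≥ 10: [(10,129/7) (10,2) (20,2) (14,19)]
2. After x ≤ 17: [(10,129/7) (10,2) (17,2) (17,21/2) (14,19)]
3. After y ≥ 1: [(10,129/7) (10,2) (17,2) (17,21/2) (14,19)]
4. After y ≤ 16: [(10,16) (10,2) (17,2) (17,21/2) (256/17,16)]
5. Canonical ring: [(10,2) (17,2) (17,21/2) (256/17,16) (10,16)]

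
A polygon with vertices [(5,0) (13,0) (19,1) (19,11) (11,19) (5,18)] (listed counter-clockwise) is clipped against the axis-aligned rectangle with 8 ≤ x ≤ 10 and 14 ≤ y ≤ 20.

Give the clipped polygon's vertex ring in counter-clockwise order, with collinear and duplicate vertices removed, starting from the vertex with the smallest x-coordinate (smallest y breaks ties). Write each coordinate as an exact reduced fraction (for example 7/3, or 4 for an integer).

Clipped polygon: [(8,14) (10,14) (10,113/6) (8,37/2)]

1. After x ≥ 8: [(8,0) (13,0) (19,1) (19,11) (11,19) (8,37/2)]
2. After x ≤ 10: [(8,0) (10,0) (10,113/6) (8,37/2)]
3. After y ≥ 14: [(8,14) (10,14) (10,113/6) (8,37/2)]
4. After y ≤ 20: [(8,14) (10,14) (10,113/6) (8,37/2)]
5. Canonical ring: [(8,14) (10,14) (10,113/6) (8,37/2)]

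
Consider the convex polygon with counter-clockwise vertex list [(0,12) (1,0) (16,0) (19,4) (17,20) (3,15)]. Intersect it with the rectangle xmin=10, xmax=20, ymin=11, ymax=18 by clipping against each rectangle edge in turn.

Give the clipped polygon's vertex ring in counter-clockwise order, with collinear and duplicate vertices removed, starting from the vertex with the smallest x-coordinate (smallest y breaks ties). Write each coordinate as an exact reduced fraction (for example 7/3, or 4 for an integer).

1. After x ≥ 10: [(10,0) (16,0) (19,4) (17,20) (10,35/2)]
2. After x ≤ 20: [(10,0) (16,0) (19,4) (17,20) (10,35/2)]
3. After y ≥ 11: [(10,11) (145/8,11) (17,20) (10,35/2)]
4. After y ≤ 18: [(10,11) (145/8,11) (69/4,18) (57/5,18) (10,35/2)]
5. Canonical ring: [(10,11) (145/8,11) (69/4,18) (57/5,18) (10,35/2)]

Clipped polygon: [(10,11) (145/8,11) (69/4,18) (57/5,18) (10,35/2)]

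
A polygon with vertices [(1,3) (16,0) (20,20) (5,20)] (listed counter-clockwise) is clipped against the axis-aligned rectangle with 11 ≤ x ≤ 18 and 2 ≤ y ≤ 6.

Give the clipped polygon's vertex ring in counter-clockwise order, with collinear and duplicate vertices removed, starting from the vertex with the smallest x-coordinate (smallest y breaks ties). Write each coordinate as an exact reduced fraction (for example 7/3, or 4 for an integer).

1. After x ≥ 11: [(11,1) (16,0) (20,20) (11,20)]
2. After x ≤ 18: [(11,1) (16,0) (18,10) (18,20) (11,20)]
3. After y ≥ 2: [(11,2) (82/5,2) (18,10) (18,20) (11,20)]
4. After y ≤ 6: [(11,6) (11,2) (82/5,2) (86/5,6)]
5. Canonical ring: [(11,2) (82/5,2) (86/5,6) (11,6)]

Clipped polygon: [(11,2) (82/5,2) (86/5,6) (11,6)]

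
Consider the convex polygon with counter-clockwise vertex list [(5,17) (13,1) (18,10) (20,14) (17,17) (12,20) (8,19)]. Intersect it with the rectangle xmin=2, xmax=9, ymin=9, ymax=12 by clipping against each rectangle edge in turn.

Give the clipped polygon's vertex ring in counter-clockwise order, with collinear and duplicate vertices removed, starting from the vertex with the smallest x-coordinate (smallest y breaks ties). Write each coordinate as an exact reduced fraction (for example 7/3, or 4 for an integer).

1. After x ≥ 2: [(5,17) (13,1) (18,10) (20,14) (17,17) (12,20) (8,19)]
2. After x ≤ 9: [(5,17) (9,9) (9,77/4) (8,19)]
3. After y ≥ 9: [(5,17) (9,9) (9,77/4) (8,19)]
4. After y ≤ 12: [(15/2,12) (9,9) (9,12)]
5. Canonical ring: [(15/2,12) (9,9) (9,12)]

Clipped polygon: [(15/2,12) (9,9) (9,12)]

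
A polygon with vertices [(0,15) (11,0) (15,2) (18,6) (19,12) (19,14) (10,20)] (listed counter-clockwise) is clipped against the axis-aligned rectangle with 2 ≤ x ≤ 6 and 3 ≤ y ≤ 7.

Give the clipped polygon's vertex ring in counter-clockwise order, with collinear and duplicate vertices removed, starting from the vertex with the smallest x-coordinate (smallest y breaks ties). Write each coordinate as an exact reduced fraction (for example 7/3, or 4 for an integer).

1. After x ≥ 2: [(2,16) (2,135/11) (11,0) (15,2) (18,6) (19,12) (19,14) (10,20)]
2. After x ≤ 6: [(6,18) (2,16) (2,135/11) (6,75/11)]
3. After y ≥ 3: [(6,18) (2,16) (2,135/11) (6,75/11)]
4. After y ≤ 7: [(6,7) (88/15,7) (6,75/11)]
5. Canonical ring: [(88/15,7) (6,75/11) (6,7)]

Clipped polygon: [(88/15,7) (6,75/11) (6,7)]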